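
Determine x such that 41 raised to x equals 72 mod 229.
97

Baby-step giant-step with step n = ⌈√229⌉ = 16.
Baby steps 41^j mod 229 (j:value) for j=0..15: 0:1, 1:41, 2:78, 3:221, 4:130, 5:63, 6:64, 7:105, 8:183, 9:175, 10:76, 11:139, 12:203, 13:79, 14:33, 15:208.
Giant-step multiplier: 41^(-16) ≡ 41^(228-16) = 41^212 ≡ 25 (mod 229).
Giant steps γ_i = 72·25^i mod 229: γ_0=72, γ_1=197, γ_2=116, γ_3=152, γ_4=136, γ_5=194, γ_6=41 (in table at j=1).
x = i·n + j = 6·16 + 1 = 97.
Check: 41^97 ≡ 72 (mod 229).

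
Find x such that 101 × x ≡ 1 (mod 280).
61

gcd(101, 280) = 1, so the inverse exists.
Extended Euclidean algorithm on (280, 101):
280 = 2 × 101 + 78  ⟹  78 = (1)·280 + (-2)·101
101 = 1 × 78 + 23  ⟹  23 = (-1)·280 + (3)·101
78 = 3 × 23 + 9  ⟹  9 = (4)·280 + (-11)·101
23 = 2 × 9 + 5  ⟹  5 = (-9)·280 + (25)·101
9 = 1 × 5 + 4  ⟹  4 = (13)·280 + (-36)·101
5 = 1 × 4 + 1  ⟹  1 = (-22)·280 + (61)·101
So (61)·101 ≡ 1 (mod 280), i.e. 101^(-1) ≡ 61 (mod 280).
Check: 101 × 61 = 6161 ≡ 1 (mod 280)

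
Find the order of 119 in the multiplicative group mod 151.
6

151 is prime, so ord(119) divides φ(151) = 150.
Divisors of 150: 1, 2, 3, 5, 6, 10, 15, 25, 30, 50, 75, 150.
Repeated squaring: 119^1 ≡ 119, 119^2 ≡ 118, 119^4 ≡ 32, 119^8 ≡ 118, 119^16 ≡ 32, 119^32 ≡ 118, 119^64 ≡ 32, 119^128 ≡ 118 (mod 151).
Test 119^d mod 151 for each divisor d in increasing order:
119^1 ≡ 119
119^2 ≡ 118
119^3 = 119^2·119^1 ≡ 150
119^5 = 119^4·119^1 ≡ 33
119^6 = 119^4·119^2 ≡ 1  ← first divisor giving 1
The order is 6.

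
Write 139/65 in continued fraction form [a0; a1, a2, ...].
[2; 7, 4, 2]

Euclidean algorithm steps:
139 = 2 × 65 + 9
65 = 7 × 9 + 2
9 = 4 × 2 + 1
2 = 2 × 1 + 0
Continued fraction: [2; 7, 4, 2]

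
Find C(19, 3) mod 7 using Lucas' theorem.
3

Using Lucas' theorem:
Write n=19 and k=3 in base 7:
n in base 7: [2, 5]
k in base 7: [0, 3]
C(19,3) mod 7 = ∏ C(n_i, k_i) mod 7
Digit binomials (mod 7): C(2,0) = 1; C(5,3) = 10 ≡ 3
Product: 1 × 3 = 3 ≡ 3 (mod 7)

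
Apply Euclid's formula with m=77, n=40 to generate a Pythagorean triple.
(4329, 6160, 7529)

Euclid's formula: a = m² - n², b = 2mn, c = m² + n²
m = 77, n = 40
a = 77² - 40² = 5929 - 1600 = 4329
b = 2 × 77 × 40 = 6160
c = 77² + 40² = 5929 + 1600 = 7529
Verification: 4329² + 6160² = 18740241 + 37945600 = 56685841 = 7529² ✓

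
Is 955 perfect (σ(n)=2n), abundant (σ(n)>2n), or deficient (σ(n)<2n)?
deficient

Proper divisors of 955: sum = 1 + 5 + 191 = 197
Since 197 < 955, 955 is deficient.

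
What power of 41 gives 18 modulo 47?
10

Baby-step giant-step with step n = ⌈√47⌉ = 7.
Baby steps 41^j mod 47 (j:value) for j=0..6: 0:1, 1:41, 2:36, 3:19, 4:27, 5:26, 6:32.
Giant-step multiplier: 41^(-7) ≡ 41^(46-7) = 41^39 ≡ 35 (mod 47).
Giant steps γ_i = 18·35^i mod 47: γ_0=18, γ_1=19 (in table at j=3).
x = i·n + j = 1·7 + 3 = 10.
Check: 41^10 ≡ 18 (mod 47).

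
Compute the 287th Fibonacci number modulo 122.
111

Matrix identity: Q^n = [[F_(n+1), F_n], [F_n, F_(n-1)]] with Q = [[1,1],[1,0]].
n = 287 = 100011111₂. Square-and-multiply, entries mod 122:
Q^1 = [[1,1],[1,0]]
Q^2 = (Q^1)² = [[2,1],[1,1]]
Q^4 = (Q^2)² = [[5,3],[3,2]]
Q^8 = (Q^4)² = [[34,21],[21,13]]
Q^17 = (Q^8)²·Q = [[22,11],[11,11]]
Q^35 = (Q^17)²·Q = [[114,117],[117,119]]
Q^71 = (Q^35)²·Q = [[22,89],[89,55]]
Q^143 = (Q^71)²·Q = [[8,109],[109,21]]
Q^287 = (Q^143)²·Q = [[100,111],[111,111]]
F_287 mod 122 = Q^287[0][1] = 111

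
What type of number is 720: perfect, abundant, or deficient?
abundant

Proper divisors of 720: sum = 1 + 2 + 3 + 4 + 5 + 6 + 8 + 9 + ... + 144 + 180 + 240 + 360 (29 divisors) = 1698
Since 1698 > 720, 720 is abundant.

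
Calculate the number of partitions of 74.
7089500

p(n) counts ways to write n as a sum of positive integers (order ignored).
Euler's pentagonal recurrence: p(k) = p(k-1) + p(k-2) - p(k-5) - p(k-7) + p(k-12) + p(k-15) - ... (offsets j(3j∓1)/2, signs ++--, p(0)=1, p(<0)=0).
DP table for k = 0..73: p(0)=1, p(1)=1, p(2)=2, p(3)=3, p(4)=5, p(5)=7, p(6)=11, p(7)=15, p(8)=22, p(9)=30, p(10)=42, p(11)=56, p(12)=77, p(13)=101, p(14)=135, p(15)=176, p(16)=231, p(17)=297, p(18)=385, p(19)=490, p(20)=627, p(21)=792, p(22)=1002, p(23)=1255, p(24)=1575, p(25)=1958, p(26)=2436, p(27)=3010, p(28)=3718, p(29)=4565, p(30)=5604, p(31)=6842, p(32)=8349, p(33)=10143, p(34)=12310, p(35)=14883, p(36)=17977, p(37)=21637, p(38)=26015, p(39)=31185, p(40)=37338, p(41)=44583, p(42)=53174, p(43)=63261, p(44)=75175, p(45)=89134, p(46)=105558, p(47)=124754, p(48)=147273, p(49)=173525, p(50)=204226, p(51)=239943, p(52)=281589, p(53)=329931, p(54)=386155, p(55)=451276, p(56)=526823, p(57)=614154, p(58)=715220, p(59)=831820, p(60)=966467, p(61)=1121505, p(62)=1300156, p(63)=1505499, p(64)=1741630, p(65)=2012558, p(66)=2323520, p(67)=2679689, p(68)=3087735, p(69)=3554345, p(70)=4087968, p(71)=4697205, p(72)=5392783, p(73)=6185689.
Final step: p(74) = p(73) + p(72) - p(69) - p(67) + p(62) + p(59) - p(52) - p(48) + p(39) + p(34) - p(23) - p(17) + p(4)
= 6185689 + 5392783 - 3554345 - 2679689 + 1300156 + 831820 - 281589 - 147273 + 31185 + 12310 - 1255 - 297 + 5
= 7089500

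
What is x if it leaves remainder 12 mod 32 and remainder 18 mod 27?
396

Using Chinese Remainder Theorem:
M = 32 × 27 = 864
M1 = 27, M2 = 32
y1 = 27^(-1) mod 32 = 19
y2 = 32^(-1) mod 27 = 11
x = (12×27×19 + 18×32×11) mod 864 = 396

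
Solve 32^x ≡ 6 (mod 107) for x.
99

Baby-step giant-step with step n = ⌈√107⌉ = 11.
Baby steps 32^j mod 107 (j:value) for j=0..10: 0:1, 1:32, 2:61, 3:26, 4:83, 5:88, 6:34, 7:18, 8:41, 9:28, 10:40.
Giant-step multiplier: 32^(-11) ≡ 32^(106-11) = 32^95 ≡ 80 (mod 107).
Giant steps γ_i = 6·80^i mod 107: γ_0=6, γ_1=52, γ_2=94, γ_3=30, γ_4=46, γ_5=42, γ_6=43, γ_7=16, γ_8=103, γ_9=1 (in table at j=0).
x = i·n + j = 9·11 + 0 = 99.
Check: 32^99 ≡ 6 (mod 107).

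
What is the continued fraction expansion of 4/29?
[0; 7, 4]

Euclidean algorithm steps:
4 = 0 × 29 + 4
29 = 7 × 4 + 1
4 = 4 × 1 + 0
Continued fraction: [0; 7, 4]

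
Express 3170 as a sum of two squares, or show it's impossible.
19² + 53² (a=19, b=53)

Factorization: 3170 = 2 × 5 × 317
By Fermat: n is sum of two squares iff every prime p ≡ 3 (mod 4) appears to even power.
All primes ≡ 3 (mod 4) appear to even power.
Search a = 0, 1, 2, … for 3170 - a² a perfect square: first hit at a = 19: 3170 - 361 = 2809 = 53².
3170 = 19² + 53² = 361 + 2809 ✓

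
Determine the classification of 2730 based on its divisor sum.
abundant

Proper divisors of 2730: sum = 1 + 2 + 3 + 5 + 6 + 7 + 10 + 13 + ... + 455 + 546 + 910 + 1365 (31 divisors) = 5334
Since 5334 > 2730, 2730 is abundant.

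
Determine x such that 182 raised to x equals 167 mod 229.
184

Baby-step giant-step with step n = ⌈√229⌉ = 16.
Baby steps 182^j mod 229 (j:value) for j=0..15: 0:1, 1:182, 2:148, 3:143, 4:149, 5:96, 6:68, 7:10, 8:217, 9:106, 10:56, 11:116, 12:44, 13:222, 14:100, 15:109.
Giant-step multiplier: 182^(-16) ≡ 182^(228-16) = 182^212 ≡ 132 (mod 229).
Giant steps γ_i = 167·132^i mod 229: γ_0=167, γ_1=60, γ_2=134, γ_3=55, γ_4=161, γ_5=184, γ_6=14, γ_7=16, γ_8=51, γ_9=91, γ_10=104, γ_11=217 (in table at j=8).
x = i·n + j = 11·16 + 8 = 184.
Check: 182^184 ≡ 167 (mod 229).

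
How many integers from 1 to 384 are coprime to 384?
128

384 = 2^7 × 3
φ(n) = n × ∏(1 - 1/p) for each prime p dividing n
φ(384) = 384 × (1 - 1/2) × (1 - 1/3) = 128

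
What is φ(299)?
264

299 = 13 × 23
φ(n) = n × ∏(1 - 1/p) for each prime p dividing n
φ(299) = 299 × (1 - 1/13) × (1 - 1/23) = 264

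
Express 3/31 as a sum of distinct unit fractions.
1/11 + 1/171 + 1/58311

Greedy algorithm:
3/31: ceiling(31/3) = 11, use 1/11
2/341: ceiling(341/2) = 171, use 1/171
1/58311: ceiling(58311/1) = 58311, use 1/58311
Result: 3/31 = 1/11 + 1/171 + 1/58311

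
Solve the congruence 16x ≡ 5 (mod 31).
x ≡ 10 (mod 31)

gcd(16, 31) = 1, which divides 5, so solutions exist.
Find 16^(-1) mod 31 by the extended Euclidean algorithm:
31 = 1 × 16 + 15  ⟹  15 = (1)·31 + (-1)·16
16 = 1 × 15 + 1  ⟹  1 = (-1)·31 + (2)·16
So (2)·16 ≡ 1 (mod 31), i.e. 16^(-1) ≡ 2 (mod 31).
x ≡ 2 × 5 = 10 ≡ 10 (mod 31).
Check: 16 × 10 = 160 ≡ 5 (mod 31).
Unique solution: x ≡ 10 (mod 31)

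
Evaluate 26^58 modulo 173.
24

Repeated squaring. Binary of 58 = 111010.
26^1 ≡ 26 (mod 173); 26^2 ≡ 157 (mod 173); 26^4 ≡ 83 (mod 173); 26^8 ≡ 142 (mod 173); 26^16 ≡ 96 (mod 173); 26^32 ≡ 47 (mod 173)
26^58 = 26^2 × 26^8 × 26^16 × 26^32 ≡ 24 (mod 173)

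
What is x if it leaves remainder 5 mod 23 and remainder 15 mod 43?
488

Using Chinese Remainder Theorem:
M = 23 × 43 = 989
M1 = 43, M2 = 23
y1 = 43^(-1) mod 23 = 15
y2 = 23^(-1) mod 43 = 15
x = (5×43×15 + 15×23×15) mod 989 = 488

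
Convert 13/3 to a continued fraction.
[4; 3]

Euclidean algorithm steps:
13 = 4 × 3 + 1
3 = 3 × 1 + 0
Continued fraction: [4; 3]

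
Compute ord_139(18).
138

139 is prime, so ord(18) divides φ(139) = 138.
Divisors of 138: 1, 2, 3, 6, 23, 46, 69, 138.
Repeated squaring: 18^1 ≡ 18, 18^2 ≡ 46, 18^4 ≡ 31, 18^8 ≡ 127, 18^16 ≡ 5, 18^32 ≡ 25, 18^64 ≡ 69, 18^128 ≡ 35 (mod 139).
Test 18^d mod 139 for each divisor d in increasing order:
18^1 ≡ 18
18^2 ≡ 46
18^3 = 18^2·18^1 ≡ 133
18^6 = 18^4·18^2 ≡ 36
18^23 = 18^16·18^4·18^2·18^1 ≡ 43
18^46 = 18^32·18^8·18^4·18^2 ≡ 42
18^69 = 18^64·18^4·18^1 ≡ 138
18^138 = 18^128·18^8·18^2 ≡ 1  ← first divisor giving 1
The order is 138.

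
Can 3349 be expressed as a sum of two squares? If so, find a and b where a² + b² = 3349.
10² + 57² (a=10, b=57)

Factorization: 3349 = 17 × 197
By Fermat: n is sum of two squares iff every prime p ≡ 3 (mod 4) appears to even power.
All primes ≡ 3 (mod 4) appear to even power.
Search a = 0, 1, 2, … for 3349 - a² a perfect square: first hit at a = 10: 3349 - 100 = 3249 = 57².
3349 = 10² + 57² = 100 + 3249 ✓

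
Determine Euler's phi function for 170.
64

170 = 2 × 5 × 17
φ(n) = n × ∏(1 - 1/p) for each prime p dividing n
φ(170) = 170 × (1 - 1/2) × (1 - 1/5) × (1 - 1/17) = 64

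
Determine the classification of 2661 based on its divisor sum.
deficient

Proper divisors of 2661: sum = 1 + 3 + 887 = 891
Since 891 < 2661, 2661 is deficient.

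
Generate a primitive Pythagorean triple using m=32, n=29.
(183, 1856, 1865)

Euclid's formula: a = m² - n², b = 2mn, c = m² + n²
m = 32, n = 29
a = 32² - 29² = 1024 - 841 = 183
b = 2 × 32 × 29 = 1856
c = 32² + 29² = 1024 + 841 = 1865
Verification: 183² + 1856² = 33489 + 3444736 = 3478225 = 1865² ✓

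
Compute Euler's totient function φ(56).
24

56 = 2^3 × 7
φ(n) = n × ∏(1 - 1/p) for each prime p dividing n
φ(56) = 56 × (1 - 1/2) × (1 - 1/7) = 24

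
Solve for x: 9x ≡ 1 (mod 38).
17

gcd(9, 38) = 1, so the inverse exists.
Extended Euclidean algorithm on (38, 9):
38 = 4 × 9 + 2  ⟹  2 = (1)·38 + (-4)·9
9 = 4 × 2 + 1  ⟹  1 = (-4)·38 + (17)·9
So (17)·9 ≡ 1 (mod 38), i.e. 9^(-1) ≡ 17 (mod 38).
Check: 9 × 17 = 153 ≡ 1 (mod 38)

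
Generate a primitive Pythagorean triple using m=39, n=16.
(1265, 1248, 1777)

Euclid's formula: a = m² - n², b = 2mn, c = m² + n²
m = 39, n = 16
a = 39² - 16² = 1521 - 256 = 1265
b = 2 × 39 × 16 = 1248
c = 39² + 16² = 1521 + 256 = 1777
Verification: 1265² + 1248² = 1600225 + 1557504 = 3157729 = 1777² ✓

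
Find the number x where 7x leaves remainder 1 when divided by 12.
7

gcd(7, 12) = 1, so the inverse exists.
Extended Euclidean algorithm on (12, 7):
12 = 1 × 7 + 5  ⟹  5 = (1)·12 + (-1)·7
7 = 1 × 5 + 2  ⟹  2 = (-1)·12 + (2)·7
5 = 2 × 2 + 1  ⟹  1 = (3)·12 + (-5)·7
So (-5)·7 ≡ 1 (mod 12), i.e. 7^(-1) ≡ -5 ≡ 7 (mod 12).
Check: 7 × 7 = 49 ≡ 1 (mod 12)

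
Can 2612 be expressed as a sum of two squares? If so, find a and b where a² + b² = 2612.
26² + 44² (a=26, b=44)

Factorization: 2612 = 2^2 × 653
By Fermat: n is sum of two squares iff every prime p ≡ 3 (mod 4) appears to even power.
All primes ≡ 3 (mod 4) appear to even power.
Search a = 0, 1, 2, … for 2612 - a² a perfect square: first hit at a = 26: 2612 - 676 = 1936 = 44².
2612 = 26² + 44² = 676 + 1936 ✓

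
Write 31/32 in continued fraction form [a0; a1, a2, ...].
[0; 1, 31]

Euclidean algorithm steps:
31 = 0 × 32 + 31
32 = 1 × 31 + 1
31 = 31 × 1 + 0
Continued fraction: [0; 1, 31]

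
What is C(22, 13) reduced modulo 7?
0

Using Lucas' theorem:
Write n=22 and k=13 in base 7:
n in base 7: [3, 1]
k in base 7: [1, 6]
C(22,13) mod 7 = ∏ C(n_i, k_i) mod 7
Digit binomials (mod 7): C(3,1) = 3; C(1,6) = 0 (k_i > n_i)
Product: 3 × 0 = 0 ≡ 0 (mod 7)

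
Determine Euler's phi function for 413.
348

413 = 7 × 59
φ(n) = n × ∏(1 - 1/p) for each prime p dividing n
φ(413) = 413 × (1 - 1/7) × (1 - 1/59) = 348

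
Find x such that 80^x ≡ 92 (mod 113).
27

Baby-step giant-step with step n = ⌈√113⌉ = 11.
Baby steps 80^j mod 113 (j:value) for j=0..10: 0:1, 1:80, 2:72, 3:110, 4:99, 5:10, 6:9, 7:42, 8:83, 9:86, 10:100.
Giant-step multiplier: 80^(-11) ≡ 80^(112-11) = 80^101 ≡ 54 (mod 113).
Giant steps γ_i = 92·54^i mod 113: γ_0=92, γ_1=109, γ_2=10 (in table at j=5).
x = i·n + j = 2·11 + 5 = 27.
Check: 80^27 ≡ 92 (mod 113).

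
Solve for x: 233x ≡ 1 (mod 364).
25

gcd(233, 364) = 1, so the inverse exists.
Extended Euclidean algorithm on (364, 233):
364 = 1 × 233 + 131  ⟹  131 = (1)·364 + (-1)·233
233 = 1 × 131 + 102  ⟹  102 = (-1)·364 + (2)·233
131 = 1 × 102 + 29  ⟹  29 = (2)·364 + (-3)·233
102 = 3 × 29 + 15  ⟹  15 = (-7)·364 + (11)·233
29 = 1 × 15 + 14  ⟹  14 = (9)·364 + (-14)·233
15 = 1 × 14 + 1  ⟹  1 = (-16)·364 + (25)·233
So (25)·233 ≡ 1 (mod 364), i.e. 233^(-1) ≡ 25 (mod 364).
Check: 233 × 25 = 5825 ≡ 1 (mod 364)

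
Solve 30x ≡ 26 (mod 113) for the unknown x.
x ≡ 31 (mod 113)

gcd(30, 113) = 1, which divides 26, so solutions exist.
Find 30^(-1) mod 113 by the extended Euclidean algorithm:
113 = 3 × 30 + 23  ⟹  23 = (1)·113 + (-3)·30
30 = 1 × 23 + 7  ⟹  7 = (-1)·113 + (4)·30
23 = 3 × 7 + 2  ⟹  2 = (4)·113 + (-15)·30
7 = 3 × 2 + 1  ⟹  1 = (-13)·113 + (49)·30
So (49)·30 ≡ 1 (mod 113), i.e. 30^(-1) ≡ 49 (mod 113).
x ≡ 49 × 26 = 1274 ≡ 31 (mod 113).
Check: 30 × 31 = 930 ≡ 26 (mod 113).
Unique solution: x ≡ 31 (mod 113)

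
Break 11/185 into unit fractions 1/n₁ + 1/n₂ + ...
1/17 + 1/1573 + 1/4947085

Greedy algorithm:
11/185: ceiling(185/11) = 17, use 1/17
2/3145: ceiling(3145/2) = 1573, use 1/1573
1/4947085: ceiling(4947085/1) = 4947085, use 1/4947085
Result: 11/185 = 1/17 + 1/1573 + 1/4947085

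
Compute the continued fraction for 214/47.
[4; 1, 1, 4, 5]

Euclidean algorithm steps:
214 = 4 × 47 + 26
47 = 1 × 26 + 21
26 = 1 × 21 + 5
21 = 4 × 5 + 1
5 = 5 × 1 + 0
Continued fraction: [4; 1, 1, 4, 5]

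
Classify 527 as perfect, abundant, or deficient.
deficient

Proper divisors of 527: sum = 1 + 17 + 31 = 49
Since 49 < 527, 527 is deficient.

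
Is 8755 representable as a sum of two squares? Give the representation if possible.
Not possible

Factorization: 8755 = 5 × 17 × 103
By Fermat: n is sum of two squares iff every prime p ≡ 3 (mod 4) appears to even power.
Prime(s) ≡ 3 (mod 4) with odd exponent: [(103, 1)]
Therefore 8755 cannot be expressed as a² + b².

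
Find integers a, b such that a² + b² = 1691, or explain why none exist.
Not possible

Factorization: 1691 = 19 × 89
By Fermat: n is sum of two squares iff every prime p ≡ 3 (mod 4) appears to even power.
Prime(s) ≡ 3 (mod 4) with odd exponent: [(19, 1)]
Therefore 1691 cannot be expressed as a² + b².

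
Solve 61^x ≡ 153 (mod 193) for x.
41

Baby-step giant-step with step n = ⌈√193⌉ = 14.
Baby steps 61^j mod 193 (j:value) for j=0..13: 0:1, 1:61, 2:54, 3:13, 4:21, 5:123, 6:169, 7:80, 8:55, 9:74, 10:75, 11:136, 12:190, 13:10.
Giant-step multiplier: 61^(-14) ≡ 61^(192-14) = 61^178 ≡ 137 (mod 193).
Giant steps γ_i = 153·137^i mod 193: γ_0=153, γ_1=117, γ_2=10 (in table at j=13).
x = i·n + j = 2·14 + 13 = 41.
Check: 61^41 ≡ 153 (mod 193).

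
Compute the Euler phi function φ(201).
132

201 = 3 × 67
φ(n) = n × ∏(1 - 1/p) for each prime p dividing n
φ(201) = 201 × (1 - 1/3) × (1 - 1/67) = 132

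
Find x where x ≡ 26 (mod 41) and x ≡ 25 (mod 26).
805

Using Chinese Remainder Theorem:
M = 41 × 26 = 1066
M1 = 26, M2 = 41
y1 = 26^(-1) mod 41 = 30
y2 = 41^(-1) mod 26 = 7
x = (26×26×30 + 25×41×7) mod 1066 = 805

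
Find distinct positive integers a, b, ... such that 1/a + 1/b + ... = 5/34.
1/7 + 1/238

Greedy algorithm:
5/34: ceiling(34/5) = 7, use 1/7
1/238: ceiling(238/1) = 238, use 1/238
Result: 5/34 = 1/7 + 1/238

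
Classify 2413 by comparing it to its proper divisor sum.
deficient

Proper divisors of 2413: sum = 1 + 19 + 127 = 147
Since 147 < 2413, 2413 is deficient.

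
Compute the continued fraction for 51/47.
[1; 11, 1, 3]

Euclidean algorithm steps:
51 = 1 × 47 + 4
47 = 11 × 4 + 3
4 = 1 × 3 + 1
3 = 3 × 1 + 0
Continued fraction: [1; 11, 1, 3]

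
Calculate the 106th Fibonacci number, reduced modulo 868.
615

Matrix identity: Q^n = [[F_(n+1), F_n], [F_n, F_(n-1)]] with Q = [[1,1],[1,0]].
n = 106 = 1101010₂. Square-and-multiply, entries mod 868:
Q^1 = [[1,1],[1,0]]
Q^3 = (Q^1)²·Q = [[3,2],[2,1]]
Q^6 = (Q^3)² = [[13,8],[8,5]]
Q^13 = (Q^6)²·Q = [[377,233],[233,144]]
Q^26 = (Q^13)² = [[250,741],[741,377]]
Q^53 = (Q^26)²·Q = [[736,509],[509,227]]
Q^106 = (Q^53)² = [[481,615],[615,734]]
F_106 mod 868 = Q^106[0][1] = 615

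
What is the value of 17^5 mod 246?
191

Repeated squaring. Binary of 5 = 101.
17^1 ≡ 17 (mod 246); 17^2 ≡ 43 (mod 246); 17^4 ≡ 127 (mod 246)
17^5 = 17^1 × 17^4 ≡ 191 (mod 246)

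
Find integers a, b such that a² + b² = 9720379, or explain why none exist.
Not possible

Factorization: 9720379 = 17 × 83^3
By Fermat: n is sum of two squares iff every prime p ≡ 3 (mod 4) appears to even power.
Prime(s) ≡ 3 (mod 4) with odd exponent: [(83, 3)]
Therefore 9720379 cannot be expressed as a² + b².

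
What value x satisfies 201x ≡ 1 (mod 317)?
276

gcd(201, 317) = 1, so the inverse exists.
Extended Euclidean algorithm on (317, 201):
317 = 1 × 201 + 116  ⟹  116 = (1)·317 + (-1)·201
201 = 1 × 116 + 85  ⟹  85 = (-1)·317 + (2)·201
116 = 1 × 85 + 31  ⟹  31 = (2)·317 + (-3)·201
85 = 2 × 31 + 23  ⟹  23 = (-5)·317 + (8)·201
31 = 1 × 23 + 8  ⟹  8 = (7)·317 + (-11)·201
23 = 2 × 8 + 7  ⟹  7 = (-19)·317 + (30)·201
8 = 1 × 7 + 1  ⟹  1 = (26)·317 + (-41)·201
So (-41)·201 ≡ 1 (mod 317), i.e. 201^(-1) ≡ -41 ≡ 276 (mod 317).
Check: 201 × 276 = 55476 ≡ 1 (mod 317)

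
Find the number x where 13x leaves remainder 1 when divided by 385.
237

gcd(13, 385) = 1, so the inverse exists.
Extended Euclidean algorithm on (385, 13):
385 = 29 × 13 + 8  ⟹  8 = (1)·385 + (-29)·13
13 = 1 × 8 + 5  ⟹  5 = (-1)·385 + (30)·13
8 = 1 × 5 + 3  ⟹  3 = (2)·385 + (-59)·13
5 = 1 × 3 + 2  ⟹  2 = (-3)·385 + (89)·13
3 = 1 × 2 + 1  ⟹  1 = (5)·385 + (-148)·13
So (-148)·13 ≡ 1 (mod 385), i.e. 13^(-1) ≡ -148 ≡ 237 (mod 385).
Check: 13 × 237 = 3081 ≡ 1 (mod 385)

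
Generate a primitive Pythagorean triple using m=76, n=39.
(4255, 5928, 7297)

Euclid's formula: a = m² - n², b = 2mn, c = m² + n²
m = 76, n = 39
a = 76² - 39² = 5776 - 1521 = 4255
b = 2 × 76 × 39 = 5928
c = 76² + 39² = 5776 + 1521 = 7297
Verification: 4255² + 5928² = 18105025 + 35141184 = 53246209 = 7297² ✓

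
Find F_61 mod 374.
89

Matrix identity: Q^n = [[F_(n+1), F_n], [F_n, F_(n-1)]] with Q = [[1,1],[1,0]].
n = 61 = 111101₂. Square-and-multiply, entries mod 374:
Q^1 = [[1,1],[1,0]]
Q^3 = (Q^1)²·Q = [[3,2],[2,1]]
Q^7 = (Q^3)²·Q = [[21,13],[13,8]]
Q^15 = (Q^7)²·Q = [[239,236],[236,3]]
Q^30 = (Q^15)² = [[243,264],[264,353]]
Q^61 = (Q^30)²·Q = [[353,89],[89,264]]
F_61 mod 374 = Q^61[0][1] = 89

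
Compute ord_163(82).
162

163 is prime, so ord(82) divides φ(163) = 162.
Divisors of 162: 1, 2, 3, 6, 9, 18, 27, 54, 81, 162.
Repeated squaring: 82^1 ≡ 82, 82^2 ≡ 41, 82^4 ≡ 51, 82^8 ≡ 156, 82^16 ≡ 49, 82^32 ≡ 119, 82^64 ≡ 143, 82^128 ≡ 74 (mod 163).
Test 82^d mod 163 for each divisor d in increasing order:
82^1 ≡ 82
82^2 ≡ 41
82^3 = 82^2·82^1 ≡ 102
82^6 = 82^4·82^2 ≡ 135
82^9 = 82^8·82^1 ≡ 78
82^18 = 82^16·82^2 ≡ 53
82^27 = 82^16·82^8·82^2·82^1 ≡ 59
82^54 = 82^32·82^16·82^4·82^2 ≡ 58
82^81 = 82^64·82^16·82^1 ≡ 162
82^162 = 82^128·82^32·82^2 ≡ 1  ← first divisor giving 1
The order is 162.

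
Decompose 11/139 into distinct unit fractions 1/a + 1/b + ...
1/13 + 1/452 + 1/816764

Greedy algorithm:
11/139: ceiling(139/11) = 13, use 1/13
4/1807: ceiling(1807/4) = 452, use 1/452
1/816764: ceiling(816764/1) = 816764, use 1/816764
Result: 11/139 = 1/13 + 1/452 + 1/816764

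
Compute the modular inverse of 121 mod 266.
11

gcd(121, 266) = 1, so the inverse exists.
Extended Euclidean algorithm on (266, 121):
266 = 2 × 121 + 24  ⟹  24 = (1)·266 + (-2)·121
121 = 5 × 24 + 1  ⟹  1 = (-5)·266 + (11)·121
So (11)·121 ≡ 1 (mod 266), i.e. 121^(-1) ≡ 11 (mod 266).
Check: 121 × 11 = 1331 ≡ 1 (mod 266)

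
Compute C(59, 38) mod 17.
6

Using Lucas' theorem:
Write n=59 and k=38 in base 17:
n in base 17: [3, 8]
k in base 17: [2, 4]
C(59,38) mod 17 = ∏ C(n_i, k_i) mod 17
Digit binomials (mod 17): C(3,2) = 3; C(8,4) = 70 ≡ 2
Product: 3 × 2 = 6 ≡ 6 (mod 17)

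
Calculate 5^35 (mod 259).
52

Repeated squaring. Binary of 35 = 100011.
5^1 ≡ 5 (mod 259); 5^2 ≡ 25 (mod 259); 5^4 ≡ 107 (mod 259); 5^8 ≡ 53 (mod 259); 5^16 ≡ 219 (mod 259); 5^32 ≡ 46 (mod 259)
5^35 = 5^1 × 5^2 × 5^32 ≡ 52 (mod 259)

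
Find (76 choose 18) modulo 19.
0

Using Lucas' theorem:
Write n=76 and k=18 in base 19:
n in base 19: [4, 0]
k in base 19: [0, 18]
C(76,18) mod 19 = ∏ C(n_i, k_i) mod 19
Digit binomials (mod 19): C(4,0) = 1; C(0,18) = 0 (k_i > n_i)
Product: 1 × 0 = 0 ≡ 0 (mod 19)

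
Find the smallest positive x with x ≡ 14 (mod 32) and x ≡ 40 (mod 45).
1390

Using Chinese Remainder Theorem:
M = 32 × 45 = 1440
M1 = 45, M2 = 32
y1 = 45^(-1) mod 32 = 5
y2 = 32^(-1) mod 45 = 38
x = (14×45×5 + 40×32×38) mod 1440 = 1390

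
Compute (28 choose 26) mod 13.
1

Using Lucas' theorem:
Write n=28 and k=26 in base 13:
n in base 13: [2, 2]
k in base 13: [2, 0]
C(28,26) mod 13 = ∏ C(n_i, k_i) mod 13
Digit binomials (mod 13): C(2,2) = 1; C(2,0) = 1
Product: 1 × 1 = 1 ≡ 1 (mod 13)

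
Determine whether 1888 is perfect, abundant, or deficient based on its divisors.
abundant

Proper divisors of 1888: sum = 1 + 2 + 4 + 8 + 16 + 32 + 59 + 118 + 236 + 472 + 944 = 1892
Since 1892 > 1888, 1888 is abundant.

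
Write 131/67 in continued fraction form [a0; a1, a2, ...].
[1; 1, 21, 3]

Euclidean algorithm steps:
131 = 1 × 67 + 64
67 = 1 × 64 + 3
64 = 21 × 3 + 1
3 = 3 × 1 + 0
Continued fraction: [1; 1, 21, 3]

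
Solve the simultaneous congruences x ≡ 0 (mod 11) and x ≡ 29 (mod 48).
77

Using Chinese Remainder Theorem:
M = 11 × 48 = 528
M1 = 48, M2 = 11
y1 = 48^(-1) mod 11 = 3
y2 = 11^(-1) mod 48 = 35
x = (0×48×3 + 29×11×35) mod 528 = 77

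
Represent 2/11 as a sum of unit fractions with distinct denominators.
1/6 + 1/66

Greedy algorithm:
2/11: ceiling(11/2) = 6, use 1/6
1/66: ceiling(66/1) = 66, use 1/66
Result: 2/11 = 1/6 + 1/66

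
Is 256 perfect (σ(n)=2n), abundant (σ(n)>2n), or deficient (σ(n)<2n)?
deficient

Proper divisors of 256: sum = 1 + 2 + 4 + 8 + 16 + 32 + 64 + 128 = 255
Since 255 < 256, 256 is deficient.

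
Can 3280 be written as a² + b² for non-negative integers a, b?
12² + 56² (a=12, b=56)

Factorization: 3280 = 2^4 × 5 × 41
By Fermat: n is sum of two squares iff every prime p ≡ 3 (mod 4) appears to even power.
All primes ≡ 3 (mod 4) appear to even power.
Search a = 0, 1, 2, … for 3280 - a² a perfect square: first hit at a = 12: 3280 - 144 = 3136 = 56².
3280 = 12² + 56² = 144 + 3136 ✓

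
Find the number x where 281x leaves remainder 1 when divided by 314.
19

gcd(281, 314) = 1, so the inverse exists.
Extended Euclidean algorithm on (314, 281):
314 = 1 × 281 + 33  ⟹  33 = (1)·314 + (-1)·281
281 = 8 × 33 + 17  ⟹  17 = (-8)·314 + (9)·281
33 = 1 × 17 + 16  ⟹  16 = (9)·314 + (-10)·281
17 = 1 × 16 + 1  ⟹  1 = (-17)·314 + (19)·281
So (19)·281 ≡ 1 (mod 314), i.e. 281^(-1) ≡ 19 (mod 314).
Check: 281 × 19 = 5339 ≡ 1 (mod 314)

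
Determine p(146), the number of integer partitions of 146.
27517052599

p(n) counts ways to write n as a sum of positive integers (order ignored).
Euler's pentagonal recurrence: p(k) = p(k-1) + p(k-2) - p(k-5) - p(k-7) + p(k-12) + p(k-15) - ... (offsets j(3j∓1)/2, signs ++--, p(0)=1, p(<0)=0).
DP table for k = 0..145: p(0)=1, p(1)=1, p(2)=2, p(3)=3, p(4)=5, p(5)=7, p(6)=11, p(7)=15, p(8)=22, p(9)=30, p(10)=42, p(11)=56, p(12)=77, p(13)=101, p(14)=135, p(15)=176, p(16)=231, p(17)=297, p(18)=385, p(19)=490, p(20)=627, p(21)=792, p(22)=1002, p(23)=1255, p(24)=1575, p(25)=1958, p(26)=2436, p(27)=3010, p(28)=3718, p(29)=4565, p(30)=5604, p(31)=6842, p(32)=8349, p(33)=10143, p(34)=12310, p(35)=14883, p(36)=17977, p(37)=21637, p(38)=26015, p(39)=31185, p(40)=37338, p(41)=44583, p(42)=53174, p(43)=63261, p(44)=75175, p(45)=89134, p(46)=105558, p(47)=124754, p(48)=147273, p(49)=173525, p(50)=204226, p(51)=239943, p(52)=281589, p(53)=329931, p(54)=386155, p(55)=451276, p(56)=526823, p(57)=614154, p(58)=715220, p(59)=831820, p(60)=966467, p(61)=1121505, p(62)=1300156, p(63)=1505499, p(64)=1741630, p(65)=2012558, p(66)=2323520, p(67)=2679689, p(68)=3087735, p(69)=3554345, p(70)=4087968, p(71)=4697205, p(72)=5392783, p(73)=6185689, p(74)=7089500, p(75)=8118264, p(76)=9289091, p(77)=10619863, p(78)=12132164, p(79)=13848650, p(80)=15796476, p(81)=18004327, p(82)=20506255, p(83)=23338469, p(84)=26543660, p(85)=30167357, p(86)=34262962, p(87)=38887673, p(88)=44108109, p(89)=49995925, p(90)=56634173, p(91)=64112359, p(92)=72533807, p(93)=82010177, p(94)=92669720, p(95)=104651419, p(96)=118114304, p(97)=133230930, p(98)=150198136, p(99)=169229875, p(100)=190569292, p(101)=214481126, p(102)=241265379, p(103)=271248950, p(104)=304801365, p(105)=342325709, p(106)=384276336, p(107)=431149389, p(108)=483502844, p(109)=541946240, p(110)=607163746, p(111)=679903203, p(112)=761002156, p(113)=851376628, p(114)=952050665, p(115)=1064144451, p(116)=1188908248, p(117)=1327710076, p(118)=1482074143, p(119)=1653668665, p(120)=1844349560, p(121)=2056148051, p(122)=2291320912, p(123)=2552338241, p(124)=2841940500, p(125)=3163127352, p(126)=3519222692, p(127)=3913864295, p(128)=4351078600, p(129)=4835271870, p(130)=5371315400, p(131)=5964539504, p(132)=6620830889, p(133)=7346629512, p(134)=8149040695, p(135)=9035836076, p(136)=10015581680, p(137)=11097645016, p(138)=12292341831, p(139)=13610949895, p(140)=15065878135, p(141)=16670689208, p(142)=18440293320, p(143)=20390982757, p(144)=22540654445, p(145)=24908858009.
Final step: p(146) = p(145) + p(144) - p(141) - p(139) + p(134) + p(131) - p(124) - p(120) + p(111) + p(106) - p(95) - p(89) + p(76) + p(69) - p(54) - p(46) + p(29) + p(20) - p(1)
= 24908858009 + 22540654445 - 16670689208 - 13610949895 + 8149040695 + 5964539504 - 2841940500 - 1844349560 + 679903203 + 384276336 - 104651419 - 49995925 + 9289091 + 3554345 - 386155 - 105558 + 4565 + 627 - 1
= 27517052599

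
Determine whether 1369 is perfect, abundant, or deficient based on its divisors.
deficient

Proper divisors of 1369: sum = 1 + 37 = 38
Since 38 < 1369, 1369 is deficient.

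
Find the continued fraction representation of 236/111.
[2; 7, 1, 13]

Euclidean algorithm steps:
236 = 2 × 111 + 14
111 = 7 × 14 + 13
14 = 1 × 13 + 1
13 = 13 × 1 + 0
Continued fraction: [2; 7, 1, 13]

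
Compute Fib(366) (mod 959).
244

Matrix identity: Q^n = [[F_(n+1), F_n], [F_n, F_(n-1)]] with Q = [[1,1],[1,0]].
n = 366 = 101101110₂. Square-and-multiply, entries mod 959:
Q^1 = [[1,1],[1,0]]
Q^2 = (Q^1)² = [[2,1],[1,1]]
Q^5 = (Q^2)²·Q = [[8,5],[5,3]]
Q^11 = (Q^5)²·Q = [[144,89],[89,55]]
Q^22 = (Q^11)² = [[846,449],[449,397]]
Q^45 = (Q^22)²·Q = [[482,513],[513,928]]
Q^91 = (Q^45)²·Q = [[893,649],[649,244]]
Q^183 = (Q^91)²·Q = [[203,720],[720,442]]
Q^366 = (Q^183)² = [[512,244],[244,268]]
F_366 mod 959 = Q^366[0][1] = 244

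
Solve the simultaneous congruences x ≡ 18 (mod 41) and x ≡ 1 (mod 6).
223

Using Chinese Remainder Theorem:
M = 41 × 6 = 246
M1 = 6, M2 = 41
y1 = 6^(-1) mod 41 = 7
y2 = 41^(-1) mod 6 = 5
x = (18×6×7 + 1×41×5) mod 246 = 223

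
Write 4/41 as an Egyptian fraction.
1/11 + 1/151 + 1/34051 + 1/2318907151

Greedy algorithm:
4/41: ceiling(41/4) = 11, use 1/11
3/451: ceiling(451/3) = 151, use 1/151
2/68101: ceiling(68101/2) = 34051, use 1/34051
1/2318907151: ceiling(2318907151/1) = 2318907151, use 1/2318907151
Result: 4/41 = 1/11 + 1/151 + 1/34051 + 1/2318907151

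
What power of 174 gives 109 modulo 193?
160

Baby-step giant-step with step n = ⌈√193⌉ = 14.
Baby steps 174^j mod 193 (j:value) for j=0..13: 0:1, 1:174, 2:168, 3:89, 4:46, 5:91, 6:8, 7:41, 8:186, 9:133, 10:175, 11:149, 12:64, 13:135.
Giant-step multiplier: 174^(-14) ≡ 174^(192-14) = 174^178 ≡ 31 (mod 193).
Giant steps γ_i = 109·31^i mod 193: γ_0=109, γ_1=98, γ_2=143, γ_3=187, γ_4=7, γ_5=24, γ_6=165, γ_7=97, γ_8=112, γ_9=191, γ_10=131, γ_11=8 (in table at j=6).
x = i·n + j = 11·14 + 6 = 160.
Check: 174^160 ≡ 109 (mod 193).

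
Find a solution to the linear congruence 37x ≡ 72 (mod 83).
x ≡ 67 (mod 83)

gcd(37, 83) = 1, which divides 72, so solutions exist.
Find 37^(-1) mod 83 by the extended Euclidean algorithm:
83 = 2 × 37 + 9  ⟹  9 = (1)·83 + (-2)·37
37 = 4 × 9 + 1  ⟹  1 = (-4)·83 + (9)·37
So (9)·37 ≡ 1 (mod 83), i.e. 37^(-1) ≡ 9 (mod 83).
x ≡ 9 × 72 = 648 ≡ 67 (mod 83).
Check: 37 × 67 = 2479 ≡ 72 (mod 83).
Unique solution: x ≡ 67 (mod 83)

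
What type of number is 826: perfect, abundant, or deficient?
deficient

Proper divisors of 826: sum = 1 + 2 + 7 + 14 + 59 + 118 + 413 = 614
Since 614 < 826, 826 is deficient.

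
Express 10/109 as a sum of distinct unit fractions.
1/11 + 1/1199

Greedy algorithm:
10/109: ceiling(109/10) = 11, use 1/11
1/1199: ceiling(1199/1) = 1199, use 1/1199
Result: 10/109 = 1/11 + 1/1199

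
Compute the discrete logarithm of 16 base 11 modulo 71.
64

Baby-step giant-step with step n = ⌈√71⌉ = 9.
Baby steps 11^j mod 71 (j:value) for j=0..8: 0:1, 1:11, 2:50, 3:53, 4:15, 5:23, 6:40, 7:14, 8:12.
Giant-step multiplier: 11^(-9) ≡ 11^(70-9) = 11^61 ≡ 7 (mod 71).
Giant steps γ_i = 16·7^i mod 71: γ_0=16, γ_1=41, γ_2=3, γ_3=21, γ_4=5, γ_5=35, γ_6=32, γ_7=11 (in table at j=1).
x = i·n + j = 7·9 + 1 = 64.
Check: 11^64 ≡ 16 (mod 71).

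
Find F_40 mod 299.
209

Matrix identity: Q^n = [[F_(n+1), F_n], [F_n, F_(n-1)]] with Q = [[1,1],[1,0]].
n = 40 = 101000₂. Square-and-multiply, entries mod 299:
Q^1 = [[1,1],[1,0]]
Q^2 = (Q^1)² = [[2,1],[1,1]]
Q^5 = (Q^2)²·Q = [[8,5],[5,3]]
Q^10 = (Q^5)² = [[89,55],[55,34]]
Q^20 = (Q^10)² = [[182,187],[187,294]]
Q^40 = (Q^20)² = [[220,209],[209,11]]
F_40 mod 299 = Q^40[0][1] = 209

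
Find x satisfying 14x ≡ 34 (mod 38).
x ≡ 16 (mod 19)

gcd(14, 38) = 2, which divides 34, so solutions exist.
Divide through by 2: 7x ≡ 17 (mod 19).
Find 7^(-1) mod 19 by the extended Euclidean algorithm:
19 = 2 × 7 + 5  ⟹  5 = (1)·19 + (-2)·7
7 = 1 × 5 + 2  ⟹  2 = (-1)·19 + (3)·7
5 = 2 × 2 + 1  ⟹  1 = (3)·19 + (-8)·7
So (-8)·7 ≡ 1 (mod 19), i.e. 7^(-1) ≡ -8 ≡ 11 (mod 19).
x ≡ 11 × 17 = 187 ≡ 16 (mod 19).
Check: 14 × 16 = 224 ≡ 34 (mod 38).
x ≡ 16 (mod 19), giving 2 solutions mod 38.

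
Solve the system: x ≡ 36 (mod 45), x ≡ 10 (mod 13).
36

Using Chinese Remainder Theorem:
M = 45 × 13 = 585
M1 = 13, M2 = 45
y1 = 13^(-1) mod 45 = 7
y2 = 45^(-1) mod 13 = 11
x = (36×13×7 + 10×45×11) mod 585 = 36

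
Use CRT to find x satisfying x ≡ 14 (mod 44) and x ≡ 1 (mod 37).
630

Using Chinese Remainder Theorem:
M = 44 × 37 = 1628
M1 = 37, M2 = 44
y1 = 37^(-1) mod 44 = 25
y2 = 44^(-1) mod 37 = 16
x = (14×37×25 + 1×44×16) mod 1628 = 630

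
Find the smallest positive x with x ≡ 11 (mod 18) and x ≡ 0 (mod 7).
119

Using Chinese Remainder Theorem:
M = 18 × 7 = 126
M1 = 7, M2 = 18
y1 = 7^(-1) mod 18 = 13
y2 = 18^(-1) mod 7 = 2
x = (11×7×13 + 0×18×2) mod 126 = 119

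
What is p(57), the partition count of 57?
614154

p(n) counts ways to write n as a sum of positive integers (order ignored).
Euler's pentagonal recurrence: p(k) = p(k-1) + p(k-2) - p(k-5) - p(k-7) + p(k-12) + p(k-15) - ... (offsets j(3j∓1)/2, signs ++--, p(0)=1, p(<0)=0).
DP table for k = 0..56: p(0)=1, p(1)=1, p(2)=2, p(3)=3, p(4)=5, p(5)=7, p(6)=11, p(7)=15, p(8)=22, p(9)=30, p(10)=42, p(11)=56, p(12)=77, p(13)=101, p(14)=135, p(15)=176, p(16)=231, p(17)=297, p(18)=385, p(19)=490, p(20)=627, p(21)=792, p(22)=1002, p(23)=1255, p(24)=1575, p(25)=1958, p(26)=2436, p(27)=3010, p(28)=3718, p(29)=4565, p(30)=5604, p(31)=6842, p(32)=8349, p(33)=10143, p(34)=12310, p(35)=14883, p(36)=17977, p(37)=21637, p(38)=26015, p(39)=31185, p(40)=37338, p(41)=44583, p(42)=53174, p(43)=63261, p(44)=75175, p(45)=89134, p(46)=105558, p(47)=124754, p(48)=147273, p(49)=173525, p(50)=204226, p(51)=239943, p(52)=281589, p(53)=329931, p(54)=386155, p(55)=451276, p(56)=526823.
Final step: p(57) = p(56) + p(55) - p(52) - p(50) + p(45) + p(42) - p(35) - p(31) + p(22) + p(17) - p(6) - p(0)
= 526823 + 451276 - 281589 - 204226 + 89134 + 53174 - 14883 - 6842 + 1002 + 297 - 11 - 1
= 614154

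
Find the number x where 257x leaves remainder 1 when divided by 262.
157

gcd(257, 262) = 1, so the inverse exists.
Extended Euclidean algorithm on (262, 257):
262 = 1 × 257 + 5  ⟹  5 = (1)·262 + (-1)·257
257 = 51 × 5 + 2  ⟹  2 = (-51)·262 + (52)·257
5 = 2 × 2 + 1  ⟹  1 = (103)·262 + (-105)·257
So (-105)·257 ≡ 1 (mod 262), i.e. 257^(-1) ≡ -105 ≡ 157 (mod 262).
Check: 257 × 157 = 40349 ≡ 1 (mod 262)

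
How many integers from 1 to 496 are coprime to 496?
240

496 = 2^4 × 31
φ(n) = n × ∏(1 - 1/p) for each prime p dividing n
φ(496) = 496 × (1 - 1/2) × (1 - 1/31) = 240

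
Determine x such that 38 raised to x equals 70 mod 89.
5

Baby-step giant-step with step n = ⌈√89⌉ = 10.
Baby steps 38^j mod 89 (j:value) for j=0..9: 0:1, 1:38, 2:20, 3:48, 4:44, 5:70, 6:79, 7:65, 8:67, 9:54.
h = 70 is already in the table at j=5, so x = 5.
Check: 38^5 ≡ 70 (mod 89).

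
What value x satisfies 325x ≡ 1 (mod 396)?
145

gcd(325, 396) = 1, so the inverse exists.
Extended Euclidean algorithm on (396, 325):
396 = 1 × 325 + 71  ⟹  71 = (1)·396 + (-1)·325
325 = 4 × 71 + 41  ⟹  41 = (-4)·396 + (5)·325
71 = 1 × 41 + 30  ⟹  30 = (5)·396 + (-6)·325
41 = 1 × 30 + 11  ⟹  11 = (-9)·396 + (11)·325
30 = 2 × 11 + 8  ⟹  8 = (23)·396 + (-28)·325
11 = 1 × 8 + 3  ⟹  3 = (-32)·396 + (39)·325
8 = 2 × 3 + 2  ⟹  2 = (87)·396 + (-106)·325
3 = 1 × 2 + 1  ⟹  1 = (-119)·396 + (145)·325
So (145)·325 ≡ 1 (mod 396), i.e. 325^(-1) ≡ 145 (mod 396).
Check: 325 × 145 = 47125 ≡ 1 (mod 396)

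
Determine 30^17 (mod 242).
222

Repeated squaring. Binary of 17 = 10001.
30^1 ≡ 30 (mod 242); 30^2 ≡ 174 (mod 242); 30^4 ≡ 26 (mod 242); 30^8 ≡ 192 (mod 242); 30^16 ≡ 80 (mod 242)
30^17 = 30^1 × 30^16 ≡ 222 (mod 242)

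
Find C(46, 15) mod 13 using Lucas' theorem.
11

Using Lucas' theorem:
Write n=46 and k=15 in base 13:
n in base 13: [3, 7]
k in base 13: [1, 2]
C(46,15) mod 13 = ∏ C(n_i, k_i) mod 13
Digit binomials (mod 13): C(3,1) = 3; C(7,2) = 21 ≡ 8
Product: 3 × 8 = 24 ≡ 11 (mod 13)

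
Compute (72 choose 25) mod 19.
5

Using Lucas' theorem:
Write n=72 and k=25 in base 19:
n in base 19: [3, 15]
k in base 19: [1, 6]
C(72,25) mod 19 = ∏ C(n_i, k_i) mod 19
Digit binomials (mod 19): C(3,1) = 3; C(15,6) = 5005 ≡ 8
Product: 3 × 8 = 24 ≡ 5 (mod 19)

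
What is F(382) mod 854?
265

Matrix identity: Q^n = [[F_(n+1), F_n], [F_n, F_(n-1)]] with Q = [[1,1],[1,0]].
n = 382 = 101111110₂. Square-and-multiply, entries mod 854:
Q^1 = [[1,1],[1,0]]
Q^2 = (Q^1)² = [[2,1],[1,1]]
Q^5 = (Q^2)²·Q = [[8,5],[5,3]]
Q^11 = (Q^5)²·Q = [[144,89],[89,55]]
Q^23 = (Q^11)²·Q = [[252,475],[475,631]]
Q^47 = (Q^23)²·Q = [[588,477],[477,111]]
Q^95 = (Q^47)²·Q = [[602,239],[239,363]]
Q^191 = (Q^95)²·Q = [[266,211],[211,55]]
Q^382 = (Q^191)² = [[841,265],[265,576]]
F_382 mod 854 = Q^382[0][1] = 265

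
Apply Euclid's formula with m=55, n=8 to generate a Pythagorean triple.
(2961, 880, 3089)

Euclid's formula: a = m² - n², b = 2mn, c = m² + n²
m = 55, n = 8
a = 55² - 8² = 3025 - 64 = 2961
b = 2 × 55 × 8 = 880
c = 55² + 8² = 3025 + 64 = 3089
Verification: 2961² + 880² = 8767521 + 774400 = 9541921 = 3089² ✓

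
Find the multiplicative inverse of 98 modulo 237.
104

gcd(98, 237) = 1, so the inverse exists.
Extended Euclidean algorithm on (237, 98):
237 = 2 × 98 + 41  ⟹  41 = (1)·237 + (-2)·98
98 = 2 × 41 + 16  ⟹  16 = (-2)·237 + (5)·98
41 = 2 × 16 + 9  ⟹  9 = (5)·237 + (-12)·98
16 = 1 × 9 + 7  ⟹  7 = (-7)·237 + (17)·98
9 = 1 × 7 + 2  ⟹  2 = (12)·237 + (-29)·98
7 = 3 × 2 + 1  ⟹  1 = (-43)·237 + (104)·98
So (104)·98 ≡ 1 (mod 237), i.e. 98^(-1) ≡ 104 (mod 237).
Check: 98 × 104 = 10192 ≡ 1 (mod 237)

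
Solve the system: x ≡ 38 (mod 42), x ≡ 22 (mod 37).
836

Using Chinese Remainder Theorem:
M = 42 × 37 = 1554
M1 = 37, M2 = 42
y1 = 37^(-1) mod 42 = 25
y2 = 42^(-1) mod 37 = 15
x = (38×37×25 + 22×42×15) mod 1554 = 836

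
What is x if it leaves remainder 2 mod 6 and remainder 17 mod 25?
92

Using Chinese Remainder Theorem:
M = 6 × 25 = 150
M1 = 25, M2 = 6
y1 = 25^(-1) mod 6 = 1
y2 = 6^(-1) mod 25 = 21
x = (2×25×1 + 17×6×21) mod 150 = 92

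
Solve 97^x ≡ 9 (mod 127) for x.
26

Baby-step giant-step with step n = ⌈√127⌉ = 12.
Baby steps 97^j mod 127 (j:value) for j=0..11: 0:1, 1:97, 2:11, 3:51, 4:121, 5:53, 6:61, 7:75, 8:36, 9:63, 10:15, 11:58.
Giant-step multiplier: 97^(-12) ≡ 97^(126-12) = 97^114 ≡ 117 (mod 127).
Giant steps γ_i = 9·117^i mod 127: γ_0=9, γ_1=37, γ_2=11 (in table at j=2).
x = i·n + j = 2·12 + 2 = 26.
Check: 97^26 ≡ 9 (mod 127).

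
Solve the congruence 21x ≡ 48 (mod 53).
x ≡ 25 (mod 53)

gcd(21, 53) = 1, which divides 48, so solutions exist.
Find 21^(-1) mod 53 by the extended Euclidean algorithm:
53 = 2 × 21 + 11  ⟹  11 = (1)·53 + (-2)·21
21 = 1 × 11 + 10  ⟹  10 = (-1)·53 + (3)·21
11 = 1 × 10 + 1  ⟹  1 = (2)·53 + (-5)·21
So (-5)·21 ≡ 1 (mod 53), i.e. 21^(-1) ≡ -5 ≡ 48 (mod 53).
x ≡ 48 × 48 = 2304 ≡ 25 (mod 53).
Check: 21 × 25 = 525 ≡ 48 (mod 53).
Unique solution: x ≡ 25 (mod 53)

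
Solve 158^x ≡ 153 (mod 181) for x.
109

Baby-step giant-step with step n = ⌈√181⌉ = 14.
Baby steps 158^j mod 181 (j:value) for j=0..13: 0:1, 1:158, 2:167, 3:141, 4:15, 5:17, 6:152, 7:124, 8:44, 9:74, 10:108, 11:50, 12:117, 13:24.
Giant-step multiplier: 158^(-14) ≡ 158^(180-14) = 158^166 ≡ 20 (mod 181).
Giant steps γ_i = 153·20^i mod 181: γ_0=153, γ_1=164, γ_2=22, γ_3=78, γ_4=112, γ_5=68, γ_6=93, γ_7=50 (in table at j=11).
x = i·n + j = 7·14 + 11 = 109.
Check: 158^109 ≡ 153 (mod 181).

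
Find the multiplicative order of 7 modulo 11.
10

11 is prime, so ord(7) divides φ(11) = 10.
Divisors of 10: 1, 2, 5, 10.
Repeated squaring: 7^1 ≡ 7, 7^2 ≡ 5, 7^4 ≡ 3, 7^8 ≡ 9 (mod 11).
Test 7^d mod 11 for each divisor d in increasing order:
7^1 ≡ 7
7^2 ≡ 5
7^5 = 7^4·7^1 ≡ 10
7^10 = 7^8·7^2 ≡ 1  ← first divisor giving 1
The order is 10.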